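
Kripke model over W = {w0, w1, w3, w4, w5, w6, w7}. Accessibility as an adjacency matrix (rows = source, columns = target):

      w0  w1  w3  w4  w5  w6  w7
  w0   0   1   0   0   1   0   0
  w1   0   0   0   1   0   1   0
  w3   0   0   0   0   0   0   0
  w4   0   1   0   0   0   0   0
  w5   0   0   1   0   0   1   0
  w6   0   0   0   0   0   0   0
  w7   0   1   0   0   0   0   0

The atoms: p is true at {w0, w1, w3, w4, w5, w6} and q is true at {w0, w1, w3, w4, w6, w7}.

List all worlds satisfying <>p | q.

w0: <>p is T, q is T. ✓
w1: <>p is T, q is T. ✓
w3: <>p is F, q is T. ✓
w4: <>p is T, q is T. ✓
w5: <>p is T, q is F. ✓
w6: <>p is F, q is T. ✓
w7: <>p is T, q is T. ✓

{w0, w1, w3, w4, w5, w6, w7}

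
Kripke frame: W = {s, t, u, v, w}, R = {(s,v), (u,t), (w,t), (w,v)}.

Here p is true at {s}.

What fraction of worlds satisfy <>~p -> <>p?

2/5

s: <>~p is T, <>p is F. ✗
t: <>~p is F, <>p is F. ✓
u: <>~p is T, <>p is F. ✗
v: <>~p is F, <>p is F. ✓
w: <>~p is T, <>p is F. ✗
That's 2 of 5 worlds, so 2/5.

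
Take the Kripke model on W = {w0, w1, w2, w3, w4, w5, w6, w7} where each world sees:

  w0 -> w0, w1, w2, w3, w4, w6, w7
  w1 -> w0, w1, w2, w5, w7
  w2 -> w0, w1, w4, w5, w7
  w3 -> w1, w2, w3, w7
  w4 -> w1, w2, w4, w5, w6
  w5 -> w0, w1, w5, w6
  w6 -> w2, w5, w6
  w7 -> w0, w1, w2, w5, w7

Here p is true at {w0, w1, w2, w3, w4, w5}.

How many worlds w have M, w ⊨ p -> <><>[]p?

w0: p is T, <><>[]p is F. ✗
w1: p is T, <><>[]p is F. ✗
w2: p is T, <><>[]p is F. ✗
w3: p is T, <><>[]p is F. ✗
w4: p is T, <><>[]p is F. ✗
w5: p is T, <><>[]p is F. ✗
w6: p is F, <><>[]p is F. ✓
w7: p is F, <><>[]p is F. ✓
Satisfying worlds: {w6, w7}.

2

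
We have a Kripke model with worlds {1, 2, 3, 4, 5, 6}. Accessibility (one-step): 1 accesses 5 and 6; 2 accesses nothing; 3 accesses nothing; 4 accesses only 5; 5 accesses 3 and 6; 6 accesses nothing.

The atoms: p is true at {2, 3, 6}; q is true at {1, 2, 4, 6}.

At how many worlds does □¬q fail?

1: successors {5, 6}; ¬q there: 5:T, 6:F. ✗
2: no successors, so □¬q holds vacuously. ✓
3: no successors, so □¬q holds vacuously. ✓
4: successors {5}; ¬q there: 5:T. ✓
5: successors {3, 6}; ¬q there: 3:T, 6:F. ✗
6: no successors, so □¬q holds vacuously. ✓
Satisfying worlds: {2, 3, 4, 6}.
So □¬q fails at the other 2 worlds.

2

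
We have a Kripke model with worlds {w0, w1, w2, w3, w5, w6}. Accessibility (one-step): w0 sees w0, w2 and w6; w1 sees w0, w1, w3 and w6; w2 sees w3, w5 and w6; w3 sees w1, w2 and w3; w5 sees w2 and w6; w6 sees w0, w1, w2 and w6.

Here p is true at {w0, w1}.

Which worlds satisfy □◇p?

w0: successors {w0, w2, w6}; ◇p there: w0:T, w2:F, w6:T. ✗
w1: successors {w0, w1, w3, w6}; ◇p there: w0:T, w1:T, w3:T, w6:T. ✓
w2: successors {w3, w5, w6}; ◇p there: w3:T, w5:F, w6:T. ✗
w3: successors {w1, w2, w3}; ◇p there: w1:T, w2:F, w3:T. ✗
w5: successors {w2, w6}; ◇p there: w2:F, w6:T. ✗
w6: successors {w0, w1, w2, w6}; ◇p there: w0:T, w1:T, w2:F, w6:T. ✗

{w1}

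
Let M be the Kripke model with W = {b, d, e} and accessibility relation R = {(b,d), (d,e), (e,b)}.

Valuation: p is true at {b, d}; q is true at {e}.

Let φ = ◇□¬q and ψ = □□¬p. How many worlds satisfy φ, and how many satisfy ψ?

For ◇□¬q:
b: successors {d}; □¬q there: d:F. ✗
d: successors {e}; □¬q there: e:T. ✓
e: successors {b}; □¬q there: b:T. ✓
— 2 worlds.
For □□¬p:
b: successors {d}; □¬p there: d:T. ✓
d: successors {e}; □¬p there: e:F. ✗
e: successors {b}; □¬p there: b:F. ✗
— 1 world.

2 and 1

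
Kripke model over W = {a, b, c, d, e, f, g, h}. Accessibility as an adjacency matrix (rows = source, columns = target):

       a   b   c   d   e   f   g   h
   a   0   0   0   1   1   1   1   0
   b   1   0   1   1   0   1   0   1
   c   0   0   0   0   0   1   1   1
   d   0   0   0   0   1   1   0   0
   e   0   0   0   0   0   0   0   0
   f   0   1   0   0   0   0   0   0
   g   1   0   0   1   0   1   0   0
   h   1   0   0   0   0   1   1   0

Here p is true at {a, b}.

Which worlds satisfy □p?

a: successors {d, e, f, g}; p there: d:F, e:F, f:F, g:F. ✗
b: successors {a, c, d, f, h}; p there: a:T, c:F, d:F, f:F, h:F. ✗
c: successors {f, g, h}; p there: f:F, g:F, h:F. ✗
d: successors {e, f}; p there: e:F, f:F. ✗
e: no successors, so □p holds vacuously. ✓
f: successors {b}; p there: b:T. ✓
g: successors {a, d, f}; p there: a:T, d:F, f:F. ✗
h: successors {a, f, g}; p there: a:T, f:F, g:F. ✗

{e, f}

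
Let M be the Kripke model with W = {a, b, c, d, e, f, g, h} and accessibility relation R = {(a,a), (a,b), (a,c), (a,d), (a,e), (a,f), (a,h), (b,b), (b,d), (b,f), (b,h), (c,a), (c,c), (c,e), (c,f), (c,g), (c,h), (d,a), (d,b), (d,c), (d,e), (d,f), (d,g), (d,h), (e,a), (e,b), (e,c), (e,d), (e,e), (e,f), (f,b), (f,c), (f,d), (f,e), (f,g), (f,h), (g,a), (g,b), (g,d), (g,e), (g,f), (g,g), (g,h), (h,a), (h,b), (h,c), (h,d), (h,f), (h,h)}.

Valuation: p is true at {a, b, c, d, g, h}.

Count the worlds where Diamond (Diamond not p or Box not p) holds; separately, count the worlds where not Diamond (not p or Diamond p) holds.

For Diamond (Diamond not p or Box not p):
a: successors {a, b, c, d, e, f, h}; Diamond not p or Box not p there: a:T, b:T, c:T, d:T, e:T, f:T, h:T. ✓
b: successors {b, d, f, h}; Diamond not p or Box not p there: b:T, d:T, f:T, h:T. ✓
c: successors {a, c, e, f, g, h}; Diamond not p or Box not p there: a:T, c:T, e:T, f:T, g:T, h:T. ✓
d: successors {a, b, c, e, f, g, h}; Diamond not p or Box not p there: a:T, b:T, c:T, e:T, f:T, g:T, h:T. ✓
e: successors {a, b, c, d, e, f}; Diamond not p or Box not p there: a:T, b:T, c:T, d:T, e:T, f:T. ✓
f: successors {b, c, d, e, g, h}; Diamond not p or Box not p there: b:T, c:T, d:T, e:T, g:T, h:T. ✓
g: successors {a, b, d, e, f, g, h}; Diamond not p or Box not p there: a:T, b:T, d:T, e:T, f:T, g:T, h:T. ✓
h: successors {a, b, c, d, f, h}; Diamond not p or Box not p there: a:T, b:T, c:T, d:T, f:T, h:T. ✓
— 8 worlds.
For not Diamond (not p or Diamond p):
a: Diamond (not p or Diamond p) is T. ✗
b: Diamond (not p or Diamond p) is T. ✗
c: Diamond (not p or Diamond p) is T. ✗
d: Diamond (not p or Diamond p) is T. ✗
e: Diamond (not p or Diamond p) is T. ✗
f: Diamond (not p or Diamond p) is T. ✗
g: Diamond (not p or Diamond p) is T. ✗
h: Diamond (not p or Diamond p) is T. ✗
— 0 worlds.

8 and 0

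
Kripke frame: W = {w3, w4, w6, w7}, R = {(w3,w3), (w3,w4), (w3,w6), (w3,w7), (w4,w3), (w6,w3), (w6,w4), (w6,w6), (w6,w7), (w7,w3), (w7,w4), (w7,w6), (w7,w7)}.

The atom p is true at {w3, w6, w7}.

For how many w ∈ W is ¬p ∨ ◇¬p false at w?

0

w3: ¬p is F, ◇¬p is T. ✓
w4: ¬p is T, ◇¬p is F. ✓
w6: ¬p is F, ◇¬p is T. ✓
w7: ¬p is F, ◇¬p is T. ✓
Satisfying worlds: {w3, w4, w6, w7}.
So ¬p ∨ ◇¬p fails at the other 0 worlds.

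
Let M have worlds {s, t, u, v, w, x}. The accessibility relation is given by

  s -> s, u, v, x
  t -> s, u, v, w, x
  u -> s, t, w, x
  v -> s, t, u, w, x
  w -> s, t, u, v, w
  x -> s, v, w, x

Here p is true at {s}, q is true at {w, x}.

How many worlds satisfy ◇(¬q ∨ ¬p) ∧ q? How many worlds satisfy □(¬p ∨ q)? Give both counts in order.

2 and 0

For ◇(¬q ∨ ¬p) ∧ q:
s: ◇(¬q ∨ ¬p) is T, q is F. ✗
t: ◇(¬q ∨ ¬p) is T, q is F. ✗
u: ◇(¬q ∨ ¬p) is T, q is F. ✗
v: ◇(¬q ∨ ¬p) is T, q is F. ✗
w: ◇(¬q ∨ ¬p) is T, q is T. ✓
x: ◇(¬q ∨ ¬p) is T, q is T. ✓
— 2 worlds.
For □(¬p ∨ q):
s: successors {s, u, v, x}; ¬p ∨ q there: s:F, u:T, v:T, x:T. ✗
t: successors {s, u, v, w, x}; ¬p ∨ q there: s:F, u:T, v:T, w:T, x:T. ✗
u: successors {s, t, w, x}; ¬p ∨ q there: s:F, t:T, w:T, x:T. ✗
v: successors {s, t, u, w, x}; ¬p ∨ q there: s:F, t:T, u:T, w:T, x:T. ✗
w: successors {s, t, u, v, w}; ¬p ∨ q there: s:F, t:T, u:T, v:T, w:T. ✗
x: successors {s, v, w, x}; ¬p ∨ q there: s:F, v:T, w:T, x:T. ✗
— 0 worlds.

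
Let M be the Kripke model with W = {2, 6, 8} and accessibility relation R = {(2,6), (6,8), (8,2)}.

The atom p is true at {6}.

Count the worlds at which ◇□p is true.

1

2: successors {6}; □p there: 6:F. ✗
6: successors {8}; □p there: 8:F. ✗
8: successors {2}; □p there: 2:T. ✓
Satisfying worlds: {8}.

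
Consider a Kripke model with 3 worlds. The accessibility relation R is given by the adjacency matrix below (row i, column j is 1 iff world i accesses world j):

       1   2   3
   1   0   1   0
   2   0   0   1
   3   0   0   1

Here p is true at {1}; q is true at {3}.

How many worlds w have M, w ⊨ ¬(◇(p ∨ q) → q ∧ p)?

2

1: ◇(p ∨ q) → q ∧ p is T. ✗
2: ◇(p ∨ q) → q ∧ p is F. ✓
3: ◇(p ∨ q) → q ∧ p is F. ✓
Satisfying worlds: {2, 3}.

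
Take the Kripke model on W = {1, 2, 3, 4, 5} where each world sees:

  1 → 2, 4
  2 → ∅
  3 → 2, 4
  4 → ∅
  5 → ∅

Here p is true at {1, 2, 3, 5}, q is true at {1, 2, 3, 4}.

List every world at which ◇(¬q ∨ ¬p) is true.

1: successors {2, 4}; ¬q ∨ ¬p there: 2:F, 4:T. ✓
2: no successors, so ◇(¬q ∨ ¬p) fails. ✗
3: successors {2, 4}; ¬q ∨ ¬p there: 2:F, 4:T. ✓
4: no successors, so ◇(¬q ∨ ¬p) fails. ✗
5: no successors, so ◇(¬q ∨ ¬p) fails. ✗

{1, 3}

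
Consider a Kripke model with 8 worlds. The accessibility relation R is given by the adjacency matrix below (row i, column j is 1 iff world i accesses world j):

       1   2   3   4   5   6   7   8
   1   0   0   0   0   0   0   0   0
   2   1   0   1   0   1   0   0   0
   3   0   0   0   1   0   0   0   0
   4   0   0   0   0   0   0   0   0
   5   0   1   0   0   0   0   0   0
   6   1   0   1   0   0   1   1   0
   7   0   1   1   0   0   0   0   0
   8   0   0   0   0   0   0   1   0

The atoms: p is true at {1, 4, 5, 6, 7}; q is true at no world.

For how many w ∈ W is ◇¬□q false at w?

1: no successors, so ◇¬□q fails. ✗
2: successors {1, 3, 5}; ¬□q there: 1:F, 3:T, 5:T. ✓
3: successors {4}; ¬□q there: 4:F. ✗
4: no successors, so ◇¬□q fails. ✗
5: successors {2}; ¬□q there: 2:T. ✓
6: successors {1, 3, 6, 7}; ¬□q there: 1:F, 3:T, 6:T, 7:T. ✓
7: successors {2, 3}; ¬□q there: 2:T, 3:T. ✓
8: successors {7}; ¬□q there: 7:T. ✓
Satisfying worlds: {2, 5, 6, 7, 8}.
So ◇¬□q fails at the other 3 worlds.

3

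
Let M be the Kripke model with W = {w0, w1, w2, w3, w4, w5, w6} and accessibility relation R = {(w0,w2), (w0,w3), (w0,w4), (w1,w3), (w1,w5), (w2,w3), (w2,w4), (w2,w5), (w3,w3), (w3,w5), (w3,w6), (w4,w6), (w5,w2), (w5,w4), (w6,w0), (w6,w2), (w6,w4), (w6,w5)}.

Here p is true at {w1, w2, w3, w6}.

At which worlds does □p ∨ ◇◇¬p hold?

{w0, w1, w2, w3, w4, w5, w6}

w0: □p is F, ◇◇¬p is T. ✓
w1: □p is F, ◇◇¬p is T. ✓
w2: □p is F, ◇◇¬p is T. ✓
w3: □p is F, ◇◇¬p is T. ✓
w4: □p is T, ◇◇¬p is T. ✓
w5: □p is F, ◇◇¬p is T. ✓
w6: □p is F, ◇◇¬p is T. ✓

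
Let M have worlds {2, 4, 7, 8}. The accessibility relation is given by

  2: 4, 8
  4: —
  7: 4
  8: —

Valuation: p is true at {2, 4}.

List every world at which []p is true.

2: successors {4, 8}; p there: 4:T, 8:F. ✗
4: no successors, so []p holds vacuously. ✓
7: successors {4}; p there: 4:T. ✓
8: no successors, so []p holds vacuously. ✓

{4, 7, 8}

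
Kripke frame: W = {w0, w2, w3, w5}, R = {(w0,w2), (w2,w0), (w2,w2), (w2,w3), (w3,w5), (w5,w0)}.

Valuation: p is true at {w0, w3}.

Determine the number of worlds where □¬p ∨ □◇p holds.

2

w0: □¬p is T, □◇p is T. ✓
w2: □¬p is F, □◇p is F. ✗
w3: □¬p is T, □◇p is T. ✓
w5: □¬p is F, □◇p is F. ✗
Satisfying worlds: {w0, w3}.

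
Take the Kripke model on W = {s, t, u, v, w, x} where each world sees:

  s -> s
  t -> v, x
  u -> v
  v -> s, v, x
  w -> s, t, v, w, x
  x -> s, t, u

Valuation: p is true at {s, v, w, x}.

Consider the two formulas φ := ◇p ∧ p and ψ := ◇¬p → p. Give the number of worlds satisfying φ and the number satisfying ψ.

For ◇p ∧ p:
s: ◇p is T, p is T. ✓
t: ◇p is T, p is F. ✗
u: ◇p is T, p is F. ✗
v: ◇p is T, p is T. ✓
w: ◇p is T, p is T. ✓
x: ◇p is T, p is T. ✓
— 4 worlds.
For ◇¬p → p:
s: ◇¬p is F, p is T. ✓
t: ◇¬p is F, p is F. ✓
u: ◇¬p is F, p is F. ✓
v: ◇¬p is F, p is T. ✓
w: ◇¬p is T, p is T. ✓
x: ◇¬p is T, p is T. ✓
— 6 worlds.

4 and 6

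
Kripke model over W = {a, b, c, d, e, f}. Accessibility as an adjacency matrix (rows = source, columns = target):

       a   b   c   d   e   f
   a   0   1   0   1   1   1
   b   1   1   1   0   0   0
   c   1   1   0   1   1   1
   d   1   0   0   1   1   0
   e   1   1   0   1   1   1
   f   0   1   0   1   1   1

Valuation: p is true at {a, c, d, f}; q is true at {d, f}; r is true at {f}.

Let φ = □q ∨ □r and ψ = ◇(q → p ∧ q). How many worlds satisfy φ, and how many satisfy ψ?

0 and 6

For □q ∨ □r:
a: □q is F, □r is F. ✗
b: □q is F, □r is F. ✗
c: □q is F, □r is F. ✗
d: □q is F, □r is F. ✗
e: □q is F, □r is F. ✗
f: □q is F, □r is F. ✗
— 0 worlds.
For ◇(q → p ∧ q):
a: successors {b, d, e, f}; q → p ∧ q there: b:T, d:T, e:T, f:T. ✓
b: successors {a, b, c}; q → p ∧ q there: a:T, b:T, c:T. ✓
c: successors {a, b, d, e, f}; q → p ∧ q there: a:T, b:T, d:T, e:T, f:T. ✓
d: successors {a, d, e}; q → p ∧ q there: a:T, d:T, e:T. ✓
e: successors {a, b, d, e, f}; q → p ∧ q there: a:T, b:T, d:T, e:T, f:T. ✓
f: successors {b, d, e, f}; q → p ∧ q there: b:T, d:T, e:T, f:T. ✓
— 6 worlds.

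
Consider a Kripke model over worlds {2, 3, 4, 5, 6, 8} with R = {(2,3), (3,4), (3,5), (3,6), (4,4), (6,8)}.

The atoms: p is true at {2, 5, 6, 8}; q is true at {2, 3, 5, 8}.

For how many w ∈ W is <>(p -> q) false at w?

2

2: successors {3}; p -> q there: 3:T. ✓
3: successors {4, 5, 6}; p -> q there: 4:T, 5:T, 6:F. ✓
4: successors {4}; p -> q there: 4:T. ✓
5: no successors, so <>(p -> q) fails. ✗
6: successors {8}; p -> q there: 8:T. ✓
8: no successors, so <>(p -> q) fails. ✗
Satisfying worlds: {2, 3, 4, 6}.
So <>(p -> q) fails at the other 2 worlds.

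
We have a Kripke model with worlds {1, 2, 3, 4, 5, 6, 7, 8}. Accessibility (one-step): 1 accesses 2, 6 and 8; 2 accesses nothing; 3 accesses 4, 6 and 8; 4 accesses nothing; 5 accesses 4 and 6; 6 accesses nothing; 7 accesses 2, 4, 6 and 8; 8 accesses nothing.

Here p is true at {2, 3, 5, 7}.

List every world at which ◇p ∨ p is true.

1: ◇p is T, p is F. ✓
2: ◇p is F, p is T. ✓
3: ◇p is F, p is T. ✓
4: ◇p is F, p is F. ✗
5: ◇p is F, p is T. ✓
6: ◇p is F, p is F. ✗
7: ◇p is T, p is T. ✓
8: ◇p is F, p is F. ✗

{1, 2, 3, 5, 7}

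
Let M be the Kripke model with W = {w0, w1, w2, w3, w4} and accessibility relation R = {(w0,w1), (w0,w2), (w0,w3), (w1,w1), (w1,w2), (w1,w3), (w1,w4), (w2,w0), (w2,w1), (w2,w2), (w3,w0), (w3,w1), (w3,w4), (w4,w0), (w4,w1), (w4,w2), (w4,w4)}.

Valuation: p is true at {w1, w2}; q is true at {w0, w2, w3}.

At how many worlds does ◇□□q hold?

0

w0: successors {w1, w2, w3}; □□q there: w1:F, w2:F, w3:F. ✗
w1: successors {w1, w2, w3, w4}; □□q there: w1:F, w2:F, w3:F, w4:F. ✗
w2: successors {w0, w1, w2}; □□q there: w0:F, w1:F, w2:F. ✗
w3: successors {w0, w1, w4}; □□q there: w0:F, w1:F, w4:F. ✗
w4: successors {w0, w1, w2, w4}; □□q there: w0:F, w1:F, w2:F, w4:F. ✗
Satisfying worlds: ∅.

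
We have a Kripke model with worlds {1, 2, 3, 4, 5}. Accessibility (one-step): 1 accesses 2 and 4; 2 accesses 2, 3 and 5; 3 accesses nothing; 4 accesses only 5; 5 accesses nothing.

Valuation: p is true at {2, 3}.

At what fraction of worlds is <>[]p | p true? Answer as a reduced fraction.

1: <>[]p is F, p is F. ✗
2: <>[]p is T, p is T. ✓
3: <>[]p is F, p is T. ✓
4: <>[]p is T, p is F. ✓
5: <>[]p is F, p is F. ✗
That's 3 of 5 worlds, so 3/5.

3/5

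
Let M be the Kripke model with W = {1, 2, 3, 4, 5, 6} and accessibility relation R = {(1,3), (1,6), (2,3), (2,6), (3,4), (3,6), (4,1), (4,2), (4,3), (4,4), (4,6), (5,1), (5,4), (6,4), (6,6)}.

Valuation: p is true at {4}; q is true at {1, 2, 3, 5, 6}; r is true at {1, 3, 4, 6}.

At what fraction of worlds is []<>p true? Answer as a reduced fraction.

2/3

1: successors {3, 6}; <>p there: 3:T, 6:T. ✓
2: successors {3, 6}; <>p there: 3:T, 6:T. ✓
3: successors {4, 6}; <>p there: 4:T, 6:T. ✓
4: successors {1, 2, 3, 4, 6}; <>p there: 1:F, 2:F, 3:T, 4:T, 6:T. ✗
5: successors {1, 4}; <>p there: 1:F, 4:T. ✗
6: successors {4, 6}; <>p there: 4:T, 6:T. ✓
That's 4 of 6 worlds, so 4/6 = 2/3.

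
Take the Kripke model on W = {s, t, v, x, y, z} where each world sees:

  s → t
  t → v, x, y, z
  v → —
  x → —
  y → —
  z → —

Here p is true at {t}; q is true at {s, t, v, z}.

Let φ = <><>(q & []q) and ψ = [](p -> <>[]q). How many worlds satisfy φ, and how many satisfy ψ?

1 and 6

For <><>(q & []q):
s: successors {t}; <>(q & []q) there: t:T. ✓
t: successors {v, x, y, z}; <>(q & []q) there: v:F, x:F, y:F, z:F. ✗
v: no successors, so <><>(q & []q) fails. ✗
x: no successors, so <><>(q & []q) fails. ✗
y: no successors, so <><>(q & []q) fails. ✗
z: no successors, so <><>(q & []q) fails. ✗
— 1 world.
For [](p -> <>[]q):
s: successors {t}; p -> <>[]q there: t:T. ✓
t: successors {v, x, y, z}; p -> <>[]q there: v:T, x:T, y:T, z:T. ✓
v: no successors, so [](p -> <>[]q) holds vacuously. ✓
x: no successors, so [](p -> <>[]q) holds vacuously. ✓
y: no successors, so [](p -> <>[]q) holds vacuously. ✓
z: no successors, so [](p -> <>[]q) holds vacuously. ✓
— 6 worlds.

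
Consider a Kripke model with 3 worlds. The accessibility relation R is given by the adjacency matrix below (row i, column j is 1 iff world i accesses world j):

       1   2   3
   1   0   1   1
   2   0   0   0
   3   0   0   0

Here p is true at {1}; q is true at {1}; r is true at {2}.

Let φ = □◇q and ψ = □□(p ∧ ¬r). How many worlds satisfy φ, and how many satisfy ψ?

2 and 3

For □◇q:
1: successors {2, 3}; ◇q there: 2:F, 3:F. ✗
2: no successors, so □◇q holds vacuously. ✓
3: no successors, so □◇q holds vacuously. ✓
— 2 worlds.
For □□(p ∧ ¬r):
1: successors {2, 3}; □(p ∧ ¬r) there: 2:T, 3:T. ✓
2: no successors, so □□(p ∧ ¬r) holds vacuously. ✓
3: no successors, so □□(p ∧ ¬r) holds vacuously. ✓
— 3 worlds.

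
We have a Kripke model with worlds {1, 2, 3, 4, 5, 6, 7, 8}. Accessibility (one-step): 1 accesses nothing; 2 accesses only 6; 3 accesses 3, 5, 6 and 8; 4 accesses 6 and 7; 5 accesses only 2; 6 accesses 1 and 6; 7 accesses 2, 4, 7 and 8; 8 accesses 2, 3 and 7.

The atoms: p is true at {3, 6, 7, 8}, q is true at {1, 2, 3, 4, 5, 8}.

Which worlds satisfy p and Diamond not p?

1: p is F, Diamond not p is F. ✗
2: p is F, Diamond not p is F. ✗
3: p is T, Diamond not p is T. ✓
4: p is F, Diamond not p is F. ✗
5: p is F, Diamond not p is T. ✗
6: p is T, Diamond not p is T. ✓
7: p is T, Diamond not p is T. ✓
8: p is T, Diamond not p is T. ✓

{3, 6, 7, 8}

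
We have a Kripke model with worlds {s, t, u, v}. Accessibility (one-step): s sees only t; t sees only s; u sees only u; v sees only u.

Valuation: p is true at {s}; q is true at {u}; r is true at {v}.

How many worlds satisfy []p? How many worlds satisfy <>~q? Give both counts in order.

1 and 2

For []p:
s: successors {t}; p there: t:F. ✗
t: successors {s}; p there: s:T. ✓
u: successors {u}; p there: u:F. ✗
v: successors {u}; p there: u:F. ✗
— 1 world.
For <>~q:
s: successors {t}; ~q there: t:T. ✓
t: successors {s}; ~q there: s:T. ✓
u: successors {u}; ~q there: u:F. ✗
v: successors {u}; ~q there: u:F. ✗
— 2 worlds.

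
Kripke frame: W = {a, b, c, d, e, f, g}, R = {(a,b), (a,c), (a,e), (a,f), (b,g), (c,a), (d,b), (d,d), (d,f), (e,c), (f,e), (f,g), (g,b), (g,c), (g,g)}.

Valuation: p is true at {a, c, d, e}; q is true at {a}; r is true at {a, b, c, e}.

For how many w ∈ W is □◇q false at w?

6

a: successors {b, c, e, f}; ◇q there: b:F, c:T, e:F, f:F. ✗
b: successors {g}; ◇q there: g:F. ✗
c: successors {a}; ◇q there: a:F. ✗
d: successors {b, d, f}; ◇q there: b:F, d:F, f:F. ✗
e: successors {c}; ◇q there: c:T. ✓
f: successors {e, g}; ◇q there: e:F, g:F. ✗
g: successors {b, c, g}; ◇q there: b:F, c:T, g:F. ✗
Satisfying worlds: {e}.
So □◇q fails at the other 6 worlds.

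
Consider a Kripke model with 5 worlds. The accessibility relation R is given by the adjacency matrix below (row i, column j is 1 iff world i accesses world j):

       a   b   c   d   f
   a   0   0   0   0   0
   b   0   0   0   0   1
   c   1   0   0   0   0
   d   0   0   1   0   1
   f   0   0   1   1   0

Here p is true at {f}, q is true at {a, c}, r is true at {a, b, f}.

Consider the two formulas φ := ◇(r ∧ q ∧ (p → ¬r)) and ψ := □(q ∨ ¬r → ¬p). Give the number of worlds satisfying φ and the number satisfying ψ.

For ◇(r ∧ q ∧ (p → ¬r)):
a: no successors, so ◇(r ∧ q ∧ (p → ¬r)) fails. ✗
b: successors {f}; r ∧ q ∧ (p → ¬r) there: f:F. ✗
c: successors {a}; r ∧ q ∧ (p → ¬r) there: a:T. ✓
d: successors {c, f}; r ∧ q ∧ (p → ¬r) there: c:F, f:F. ✗
f: successors {c, d}; r ∧ q ∧ (p → ¬r) there: c:F, d:F. ✗
— 1 world.
For □(q ∨ ¬r → ¬p):
a: no successors, so □(q ∨ ¬r → ¬p) holds vacuously. ✓
b: successors {f}; q ∨ ¬r → ¬p there: f:T. ✓
c: successors {a}; q ∨ ¬r → ¬p there: a:T. ✓
d: successors {c, f}; q ∨ ¬r → ¬p there: c:T, f:T. ✓
f: successors {c, d}; q ∨ ¬r → ¬p there: c:T, d:T. ✓
— 5 worlds.

1 and 5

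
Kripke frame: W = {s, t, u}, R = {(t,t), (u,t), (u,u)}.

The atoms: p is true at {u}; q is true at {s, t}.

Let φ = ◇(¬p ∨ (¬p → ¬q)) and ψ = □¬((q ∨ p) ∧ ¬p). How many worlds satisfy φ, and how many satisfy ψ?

2 and 1

For ◇(¬p ∨ (¬p → ¬q)):
s: no successors, so ◇(¬p ∨ (¬p → ¬q)) fails. ✗
t: successors {t}; ¬p ∨ (¬p → ¬q) there: t:T. ✓
u: successors {t, u}; ¬p ∨ (¬p → ¬q) there: t:T, u:T. ✓
— 2 worlds.
For □¬((q ∨ p) ∧ ¬p):
s: no successors, so □¬((q ∨ p) ∧ ¬p) holds vacuously. ✓
t: successors {t}; ¬((q ∨ p) ∧ ¬p) there: t:F. ✗
u: successors {t, u}; ¬((q ∨ p) ∧ ¬p) there: t:F, u:T. ✗
— 1 world.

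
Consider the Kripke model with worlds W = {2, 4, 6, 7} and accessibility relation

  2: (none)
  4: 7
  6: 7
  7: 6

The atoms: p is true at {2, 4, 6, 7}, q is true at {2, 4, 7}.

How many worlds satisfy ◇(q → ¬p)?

1

2: no successors, so ◇(q → ¬p) fails. ✗
4: successors {7}; q → ¬p there: 7:F. ✗
6: successors {7}; q → ¬p there: 7:F. ✗
7: successors {6}; q → ¬p there: 6:T. ✓
Satisfying worlds: {7}.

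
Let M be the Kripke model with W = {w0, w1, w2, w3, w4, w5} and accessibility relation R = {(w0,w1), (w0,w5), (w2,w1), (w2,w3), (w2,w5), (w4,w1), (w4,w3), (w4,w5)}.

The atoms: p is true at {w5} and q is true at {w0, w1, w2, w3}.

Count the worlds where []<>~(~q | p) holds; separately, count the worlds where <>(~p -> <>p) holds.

3 and 3

For []<>~(~q | p):
w0: successors {w1, w5}; <>~(~q | p) there: w1:F, w5:F. ✗
w1: no successors, so []<>~(~q | p) holds vacuously. ✓
w2: successors {w1, w3, w5}; <>~(~q | p) there: w1:F, w3:F, w5:F. ✗
w3: no successors, so []<>~(~q | p) holds vacuously. ✓
w4: successors {w1, w3, w5}; <>~(~q | p) there: w1:F, w3:F, w5:F. ✗
w5: no successors, so []<>~(~q | p) holds vacuously. ✓
— 3 worlds.
For <>(~p -> <>p):
w0: successors {w1, w5}; ~p -> <>p there: w1:F, w5:T. ✓
w1: no successors, so <>(~p -> <>p) fails. ✗
w2: successors {w1, w3, w5}; ~p -> <>p there: w1:F, w3:F, w5:T. ✓
w3: no successors, so <>(~p -> <>p) fails. ✗
w4: successors {w1, w3, w5}; ~p -> <>p there: w1:F, w3:F, w5:T. ✓
w5: no successors, so <>(~p -> <>p) fails. ✗
— 3 worlds.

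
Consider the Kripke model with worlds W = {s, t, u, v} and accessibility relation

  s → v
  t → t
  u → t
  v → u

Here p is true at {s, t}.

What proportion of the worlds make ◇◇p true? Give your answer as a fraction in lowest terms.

3/4

s: successors {v}; ◇p there: v:F. ✗
t: successors {t}; ◇p there: t:T. ✓
u: successors {t}; ◇p there: t:T. ✓
v: successors {u}; ◇p there: u:T. ✓
That's 3 of 4 worlds, so 3/4.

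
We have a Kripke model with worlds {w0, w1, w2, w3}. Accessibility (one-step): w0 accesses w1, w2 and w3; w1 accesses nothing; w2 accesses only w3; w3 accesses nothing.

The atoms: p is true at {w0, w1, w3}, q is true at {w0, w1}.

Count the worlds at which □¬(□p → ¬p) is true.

3

w0: successors {w1, w2, w3}; ¬(□p → ¬p) there: w1:T, w2:F, w3:T. ✗
w1: no successors, so □¬(□p → ¬p) holds vacuously. ✓
w2: successors {w3}; ¬(□p → ¬p) there: w3:T. ✓
w3: no successors, so □¬(□p → ¬p) holds vacuously. ✓
Satisfying worlds: {w1, w2, w3}.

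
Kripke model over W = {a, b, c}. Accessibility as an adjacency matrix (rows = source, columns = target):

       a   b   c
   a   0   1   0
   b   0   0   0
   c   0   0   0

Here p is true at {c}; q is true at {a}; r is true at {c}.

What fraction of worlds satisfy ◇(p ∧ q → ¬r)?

1/3

a: successors {b}; p ∧ q → ¬r there: b:T. ✓
b: no successors, so ◇(p ∧ q → ¬r) fails. ✗
c: no successors, so ◇(p ∧ q → ¬r) fails. ✗
That's 1 of 3 worlds, so 1/3.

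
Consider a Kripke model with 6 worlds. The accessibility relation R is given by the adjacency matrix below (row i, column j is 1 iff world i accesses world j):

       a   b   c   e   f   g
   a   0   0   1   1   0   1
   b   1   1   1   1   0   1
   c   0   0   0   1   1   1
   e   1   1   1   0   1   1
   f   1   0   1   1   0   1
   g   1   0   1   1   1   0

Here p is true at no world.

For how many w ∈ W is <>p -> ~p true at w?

6

a: <>p is F, ~p is T. ✓
b: <>p is F, ~p is T. ✓
c: <>p is F, ~p is T. ✓
e: <>p is F, ~p is T. ✓
f: <>p is F, ~p is T. ✓
g: <>p is F, ~p is T. ✓
Satisfying worlds: {a, b, c, e, f, g}.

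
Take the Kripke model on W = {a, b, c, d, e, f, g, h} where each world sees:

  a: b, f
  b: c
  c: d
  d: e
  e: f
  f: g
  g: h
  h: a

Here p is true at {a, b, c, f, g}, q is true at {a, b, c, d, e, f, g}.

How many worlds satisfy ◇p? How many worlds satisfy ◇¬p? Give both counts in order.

For ◇p:
a: successors {b, f}; p there: b:T, f:T. ✓
b: successors {c}; p there: c:T. ✓
c: successors {d}; p there: d:F. ✗
d: successors {e}; p there: e:F. ✗
e: successors {f}; p there: f:T. ✓
f: successors {g}; p there: g:T. ✓
g: successors {h}; p there: h:F. ✗
h: successors {a}; p there: a:T. ✓
— 5 worlds.
For ◇¬p:
a: successors {b, f}; ¬p there: b:F, f:F. ✗
b: successors {c}; ¬p there: c:F. ✗
c: successors {d}; ¬p there: d:T. ✓
d: successors {e}; ¬p there: e:T. ✓
e: successors {f}; ¬p there: f:F. ✗
f: successors {g}; ¬p there: g:F. ✗
g: successors {h}; ¬p there: h:T. ✓
h: successors {a}; ¬p there: a:F. ✗
— 3 worlds.

5 and 3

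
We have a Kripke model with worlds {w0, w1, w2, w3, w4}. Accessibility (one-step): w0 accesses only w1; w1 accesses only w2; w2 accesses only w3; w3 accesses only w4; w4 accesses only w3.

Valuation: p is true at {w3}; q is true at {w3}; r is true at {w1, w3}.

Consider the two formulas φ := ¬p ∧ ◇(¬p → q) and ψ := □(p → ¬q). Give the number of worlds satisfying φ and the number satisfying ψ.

For ¬p ∧ ◇(¬p → q):
w0: ¬p is T, ◇(¬p → q) is F. ✗
w1: ¬p is T, ◇(¬p → q) is F. ✗
w2: ¬p is T, ◇(¬p → q) is T. ✓
w3: ¬p is F, ◇(¬p → q) is F. ✗
w4: ¬p is T, ◇(¬p → q) is T. ✓
— 2 worlds.
For □(p → ¬q):
w0: successors {w1}; p → ¬q there: w1:T. ✓
w1: successors {w2}; p → ¬q there: w2:T. ✓
w2: successors {w3}; p → ¬q there: w3:F. ✗
w3: successors {w4}; p → ¬q there: w4:T. ✓
w4: successors {w3}; p → ¬q there: w3:F. ✗
— 3 worlds.

2 and 3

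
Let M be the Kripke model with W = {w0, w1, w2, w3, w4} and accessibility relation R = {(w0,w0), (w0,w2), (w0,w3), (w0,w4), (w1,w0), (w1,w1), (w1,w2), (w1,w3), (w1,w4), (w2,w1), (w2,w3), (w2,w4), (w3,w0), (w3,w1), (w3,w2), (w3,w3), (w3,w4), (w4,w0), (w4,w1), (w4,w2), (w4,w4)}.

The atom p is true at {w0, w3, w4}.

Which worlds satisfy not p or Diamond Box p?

{w1, w2}

w0: not p is F, Diamond Box p is F. ✗
w1: not p is T, Diamond Box p is F. ✓
w2: not p is T, Diamond Box p is F. ✓
w3: not p is F, Diamond Box p is F. ✗
w4: not p is F, Diamond Box p is F. ✗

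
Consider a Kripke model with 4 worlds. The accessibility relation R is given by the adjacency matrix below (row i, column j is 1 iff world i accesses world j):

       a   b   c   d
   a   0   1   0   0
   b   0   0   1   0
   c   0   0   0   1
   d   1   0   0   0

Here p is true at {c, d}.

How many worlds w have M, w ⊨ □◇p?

a: successors {b}; ◇p there: b:T. ✓
b: successors {c}; ◇p there: c:T. ✓
c: successors {d}; ◇p there: d:F. ✗
d: successors {a}; ◇p there: a:F. ✗
Satisfying worlds: {a, b}.

2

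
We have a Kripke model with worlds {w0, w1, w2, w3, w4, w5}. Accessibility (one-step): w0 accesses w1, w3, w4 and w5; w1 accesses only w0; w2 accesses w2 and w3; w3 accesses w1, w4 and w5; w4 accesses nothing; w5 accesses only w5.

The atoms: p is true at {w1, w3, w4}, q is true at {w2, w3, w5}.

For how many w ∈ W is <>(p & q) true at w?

w0: successors {w1, w3, w4, w5}; p & q there: w1:F, w3:T, w4:F, w5:F. ✓
w1: successors {w0}; p & q there: w0:F. ✗
w2: successors {w2, w3}; p & q there: w2:F, w3:T. ✓
w3: successors {w1, w4, w5}; p & q there: w1:F, w4:F, w5:F. ✗
w4: no successors, so <>(p & q) fails. ✗
w5: successors {w5}; p & q there: w5:F. ✗
Satisfying worlds: {w0, w2}.

2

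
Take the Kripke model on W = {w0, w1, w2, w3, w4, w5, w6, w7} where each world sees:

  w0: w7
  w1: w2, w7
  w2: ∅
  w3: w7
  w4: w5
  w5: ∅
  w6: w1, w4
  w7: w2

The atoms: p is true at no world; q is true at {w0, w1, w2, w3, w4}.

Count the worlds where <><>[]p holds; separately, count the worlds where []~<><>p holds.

4 and 8

For <><>[]p:
w0: successors {w7}; <>[]p there: w7:T. ✓
w1: successors {w2, w7}; <>[]p there: w2:F, w7:T. ✓
w2: no successors, so <><>[]p fails. ✗
w3: successors {w7}; <>[]p there: w7:T. ✓
w4: successors {w5}; <>[]p there: w5:F. ✗
w5: no successors, so <><>[]p fails. ✗
w6: successors {w1, w4}; <>[]p there: w1:T, w4:T. ✓
w7: successors {w2}; <>[]p there: w2:F. ✗
— 4 worlds.
For []~<><>p:
w0: successors {w7}; ~<><>p there: w7:T. ✓
w1: successors {w2, w7}; ~<><>p there: w2:T, w7:T. ✓
w2: no successors, so []~<><>p holds vacuously. ✓
w3: successors {w7}; ~<><>p there: w7:T. ✓
w4: successors {w5}; ~<><>p there: w5:T. ✓
w5: no successors, so []~<><>p holds vacuously. ✓
w6: successors {w1, w4}; ~<><>p there: w1:T, w4:T. ✓
w7: successors {w2}; ~<><>p there: w2:T. ✓
— 8 worlds.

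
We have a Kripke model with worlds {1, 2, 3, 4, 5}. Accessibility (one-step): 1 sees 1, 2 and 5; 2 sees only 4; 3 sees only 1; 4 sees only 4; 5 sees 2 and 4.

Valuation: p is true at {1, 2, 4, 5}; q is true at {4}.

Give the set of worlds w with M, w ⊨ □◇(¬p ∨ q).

1: successors {1, 2, 5}; ◇(¬p ∨ q) there: 1:F, 2:T, 5:T. ✗
2: successors {4}; ◇(¬p ∨ q) there: 4:T. ✓
3: successors {1}; ◇(¬p ∨ q) there: 1:F. ✗
4: successors {4}; ◇(¬p ∨ q) there: 4:T. ✓
5: successors {2, 4}; ◇(¬p ∨ q) there: 2:T, 4:T. ✓

{2, 4, 5}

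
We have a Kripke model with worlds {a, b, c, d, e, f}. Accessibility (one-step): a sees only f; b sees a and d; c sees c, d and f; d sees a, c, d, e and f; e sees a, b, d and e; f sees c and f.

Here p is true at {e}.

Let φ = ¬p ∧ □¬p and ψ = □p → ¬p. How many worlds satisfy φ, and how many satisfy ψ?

For ¬p ∧ □¬p:
a: ¬p is T, □¬p is T. ✓
b: ¬p is T, □¬p is T. ✓
c: ¬p is T, □¬p is T. ✓
d: ¬p is T, □¬p is F. ✗
e: ¬p is F, □¬p is F. ✗
f: ¬p is T, □¬p is T. ✓
— 4 worlds.
For □p → ¬p:
a: □p is F, ¬p is T. ✓
b: □p is F, ¬p is T. ✓
c: □p is F, ¬p is T. ✓
d: □p is F, ¬p is T. ✓
e: □p is F, ¬p is F. ✓
f: □p is F, ¬p is T. ✓
— 6 worlds.

4 and 6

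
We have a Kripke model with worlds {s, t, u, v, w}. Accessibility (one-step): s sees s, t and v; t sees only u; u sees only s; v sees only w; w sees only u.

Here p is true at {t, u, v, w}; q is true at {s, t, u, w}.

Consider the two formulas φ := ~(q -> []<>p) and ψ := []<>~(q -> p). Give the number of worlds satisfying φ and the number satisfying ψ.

For ~(q -> []<>p):
s: q -> []<>p is T. ✗
t: q -> []<>p is F. ✓
u: q -> []<>p is T. ✗
v: q -> []<>p is T. ✗
w: q -> []<>p is F. ✓
— 2 worlds.
For []<>~(q -> p):
s: successors {s, t, v}; <>~(q -> p) there: s:T, t:F, v:F. ✗
t: successors {u}; <>~(q -> p) there: u:T. ✓
u: successors {s}; <>~(q -> p) there: s:T. ✓
v: successors {w}; <>~(q -> p) there: w:F. ✗
w: successors {u}; <>~(q -> p) there: u:T. ✓
— 3 worlds.

2 and 3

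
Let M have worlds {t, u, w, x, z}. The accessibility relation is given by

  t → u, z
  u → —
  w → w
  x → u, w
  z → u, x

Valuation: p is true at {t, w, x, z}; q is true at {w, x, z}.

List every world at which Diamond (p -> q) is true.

t: successors {u, z}; p -> q there: u:T, z:T. ✓
u: no successors, so Diamond (p -> q) fails. ✗
w: successors {w}; p -> q there: w:T. ✓
x: successors {u, w}; p -> q there: u:T, w:T. ✓
z: successors {u, x}; p -> q there: u:T, x:T. ✓

{t, w, x, z}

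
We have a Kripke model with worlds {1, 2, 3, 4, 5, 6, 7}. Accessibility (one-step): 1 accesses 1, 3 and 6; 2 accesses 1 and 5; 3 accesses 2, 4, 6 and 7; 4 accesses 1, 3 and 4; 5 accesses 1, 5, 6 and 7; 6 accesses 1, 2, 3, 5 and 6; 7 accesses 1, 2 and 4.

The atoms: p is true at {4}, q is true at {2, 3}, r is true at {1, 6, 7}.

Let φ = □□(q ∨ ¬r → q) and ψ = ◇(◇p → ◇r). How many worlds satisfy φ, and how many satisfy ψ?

0 and 7

For □□(q ∨ ¬r → q):
1: successors {1, 3, 6}; □(q ∨ ¬r → q) there: 1:T, 3:F, 6:F. ✗
2: successors {1, 5}; □(q ∨ ¬r → q) there: 1:T, 5:F. ✗
3: successors {2, 4, 6, 7}; □(q ∨ ¬r → q) there: 2:F, 4:F, 6:F, 7:F. ✗
4: successors {1, 3, 4}; □(q ∨ ¬r → q) there: 1:T, 3:F, 4:F. ✗
5: successors {1, 5, 6, 7}; □(q ∨ ¬r → q) there: 1:T, 5:F, 6:F, 7:F. ✗
6: successors {1, 2, 3, 5, 6}; □(q ∨ ¬r → q) there: 1:T, 2:F, 3:F, 5:F, 6:F. ✗
7: successors {1, 2, 4}; □(q ∨ ¬r → q) there: 1:T, 2:F, 4:F. ✗
— 0 worlds.
For ◇(◇p → ◇r):
1: successors {1, 3, 6}; ◇p → ◇r there: 1:T, 3:T, 6:T. ✓
2: successors {1, 5}; ◇p → ◇r there: 1:T, 5:T. ✓
3: successors {2, 4, 6, 7}; ◇p → ◇r there: 2:T, 4:T, 6:T, 7:T. ✓
4: successors {1, 3, 4}; ◇p → ◇r there: 1:T, 3:T, 4:T. ✓
5: successors {1, 5, 6, 7}; ◇p → ◇r there: 1:T, 5:T, 6:T, 7:T. ✓
6: successors {1, 2, 3, 5, 6}; ◇p → ◇r there: 1:T, 2:T, 3:T, 5:T, 6:T. ✓
7: successors {1, 2, 4}; ◇p → ◇r there: 1:T, 2:T, 4:T. ✓
— 7 worlds.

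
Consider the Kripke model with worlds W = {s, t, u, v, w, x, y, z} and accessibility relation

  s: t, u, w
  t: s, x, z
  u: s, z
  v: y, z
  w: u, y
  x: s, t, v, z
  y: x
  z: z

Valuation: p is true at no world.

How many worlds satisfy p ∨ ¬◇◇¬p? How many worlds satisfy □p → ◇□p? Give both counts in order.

0 and 8

For p ∨ ¬◇◇¬p:
s: p is F, ¬◇◇¬p is F. ✗
t: p is F, ¬◇◇¬p is F. ✗
u: p is F, ¬◇◇¬p is F. ✗
v: p is F, ¬◇◇¬p is F. ✗
w: p is F, ¬◇◇¬p is F. ✗
x: p is F, ¬◇◇¬p is F. ✗
y: p is F, ¬◇◇¬p is F. ✗
z: p is F, ¬◇◇¬p is F. ✗
— 0 worlds.
For □p → ◇□p:
s: □p is F, ◇□p is F. ✓
t: □p is F, ◇□p is F. ✓
u: □p is F, ◇□p is F. ✓
v: □p is F, ◇□p is F. ✓
w: □p is F, ◇□p is F. ✓
x: □p is F, ◇□p is F. ✓
y: □p is F, ◇□p is F. ✓
z: □p is F, ◇□p is F. ✓
— 8 worlds.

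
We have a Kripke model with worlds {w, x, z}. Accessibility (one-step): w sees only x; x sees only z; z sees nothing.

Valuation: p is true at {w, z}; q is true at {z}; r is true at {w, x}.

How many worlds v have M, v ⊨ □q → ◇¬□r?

1

w: □q is F, ◇¬□r is T. ✓
x: □q is T, ◇¬□r is F. ✗
z: □q is T, ◇¬□r is F. ✗
Satisfying worlds: {w}.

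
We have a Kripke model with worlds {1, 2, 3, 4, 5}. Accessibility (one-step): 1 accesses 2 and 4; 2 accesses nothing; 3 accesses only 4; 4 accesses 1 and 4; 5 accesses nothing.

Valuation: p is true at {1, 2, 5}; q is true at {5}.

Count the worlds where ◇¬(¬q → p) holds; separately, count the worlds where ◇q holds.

For ◇¬(¬q → p):
1: successors {2, 4}; ¬(¬q → p) there: 2:F, 4:T. ✓
2: no successors, so ◇¬(¬q → p) fails. ✗
3: successors {4}; ¬(¬q → p) there: 4:T. ✓
4: successors {1, 4}; ¬(¬q → p) there: 1:F, 4:T. ✓
5: no successors, so ◇¬(¬q → p) fails. ✗
— 3 worlds.
For ◇q:
1: successors {2, 4}; q there: 2:F, 4:F. ✗
2: no successors, so ◇q fails. ✗
3: successors {4}; q there: 4:F. ✗
4: successors {1, 4}; q there: 1:F, 4:F. ✗
5: no successors, so ◇q fails. ✗
— 0 worlds.

3 and 0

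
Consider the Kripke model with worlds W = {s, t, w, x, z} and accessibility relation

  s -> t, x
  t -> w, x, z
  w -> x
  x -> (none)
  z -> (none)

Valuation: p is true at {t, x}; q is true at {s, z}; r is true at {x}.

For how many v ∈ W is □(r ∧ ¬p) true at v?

2

s: successors {t, x}; r ∧ ¬p there: t:F, x:F. ✗
t: successors {w, x, z}; r ∧ ¬p there: w:F, x:F, z:F. ✗
w: successors {x}; r ∧ ¬p there: x:F. ✗
x: no successors, so □(r ∧ ¬p) holds vacuously. ✓
z: no successors, so □(r ∧ ¬p) holds vacuously. ✓
Satisfying worlds: {x, z}.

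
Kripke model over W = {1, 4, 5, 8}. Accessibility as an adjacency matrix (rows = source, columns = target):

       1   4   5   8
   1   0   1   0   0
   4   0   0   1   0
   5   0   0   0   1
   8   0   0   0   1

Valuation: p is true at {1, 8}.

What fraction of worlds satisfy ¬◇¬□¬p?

1: ◇¬□¬p is F. ✓
4: ◇¬□¬p is T. ✗
5: ◇¬□¬p is T. ✗
8: ◇¬□¬p is T. ✗
That's 1 of 4 worlds, so 1/4.

1/4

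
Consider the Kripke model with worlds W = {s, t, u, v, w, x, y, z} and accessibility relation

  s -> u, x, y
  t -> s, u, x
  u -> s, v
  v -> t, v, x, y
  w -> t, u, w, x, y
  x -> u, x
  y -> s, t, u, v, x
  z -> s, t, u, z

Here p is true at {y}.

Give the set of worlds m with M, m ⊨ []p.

s: successors {u, x, y}; p there: u:F, x:F, y:T. ✗
t: successors {s, u, x}; p there: s:F, u:F, x:F. ✗
u: successors {s, v}; p there: s:F, v:F. ✗
v: successors {t, v, x, y}; p there: t:F, v:F, x:F, y:T. ✗
w: successors {t, u, w, x, y}; p there: t:F, u:F, w:F, x:F, y:T. ✗
x: successors {u, x}; p there: u:F, x:F. ✗
y: successors {s, t, u, v, x}; p there: s:F, t:F, u:F, v:F, x:F. ✗
z: successors {s, t, u, z}; p there: s:F, t:F, u:F, z:F. ✗

∅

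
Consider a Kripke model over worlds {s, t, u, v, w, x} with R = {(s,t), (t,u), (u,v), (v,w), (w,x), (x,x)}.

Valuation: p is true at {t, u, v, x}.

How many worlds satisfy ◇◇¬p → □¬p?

5

s: ◇◇¬p is F, □¬p is F. ✓
t: ◇◇¬p is F, □¬p is F. ✓
u: ◇◇¬p is T, □¬p is F. ✗
v: ◇◇¬p is F, □¬p is T. ✓
w: ◇◇¬p is F, □¬p is F. ✓
x: ◇◇¬p is F, □¬p is F. ✓
Satisfying worlds: {s, t, v, w, x}.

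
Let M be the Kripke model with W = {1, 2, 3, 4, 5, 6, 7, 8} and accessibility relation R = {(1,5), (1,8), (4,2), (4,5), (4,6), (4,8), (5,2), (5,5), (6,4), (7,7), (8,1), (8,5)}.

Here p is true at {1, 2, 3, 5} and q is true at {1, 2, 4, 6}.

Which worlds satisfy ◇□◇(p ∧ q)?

1: successors {5, 8}; □◇(p ∧ q) there: 5:F, 8:F. ✗
2: no successors, so ◇□◇(p ∧ q) fails. ✗
3: no successors, so ◇□◇(p ∧ q) fails. ✗
4: successors {2, 5, 6, 8}; □◇(p ∧ q) there: 2:T, 5:F, 6:T, 8:F. ✓
5: successors {2, 5}; □◇(p ∧ q) there: 2:T, 5:F. ✓
6: successors {4}; □◇(p ∧ q) there: 4:F. ✗
7: successors {7}; □◇(p ∧ q) there: 7:F. ✗
8: successors {1, 5}; □◇(p ∧ q) there: 1:T, 5:F. ✓

{4, 5, 8}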